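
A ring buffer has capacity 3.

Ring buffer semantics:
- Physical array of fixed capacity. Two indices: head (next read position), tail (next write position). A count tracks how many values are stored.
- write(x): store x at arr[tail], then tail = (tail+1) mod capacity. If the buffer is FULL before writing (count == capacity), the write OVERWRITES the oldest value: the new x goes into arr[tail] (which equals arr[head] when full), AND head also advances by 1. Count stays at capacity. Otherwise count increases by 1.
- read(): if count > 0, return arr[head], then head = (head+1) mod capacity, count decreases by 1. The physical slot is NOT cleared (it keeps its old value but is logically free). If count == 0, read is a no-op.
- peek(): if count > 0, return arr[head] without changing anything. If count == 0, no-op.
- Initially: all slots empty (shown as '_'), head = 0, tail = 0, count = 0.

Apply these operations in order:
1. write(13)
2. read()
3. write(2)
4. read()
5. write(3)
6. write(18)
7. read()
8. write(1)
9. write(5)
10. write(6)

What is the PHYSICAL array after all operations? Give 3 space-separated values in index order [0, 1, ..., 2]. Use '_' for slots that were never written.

After op 1 (write(13)): arr=[13 _ _] head=0 tail=1 count=1
After op 2 (read()): arr=[13 _ _] head=1 tail=1 count=0
After op 3 (write(2)): arr=[13 2 _] head=1 tail=2 count=1
After op 4 (read()): arr=[13 2 _] head=2 tail=2 count=0
After op 5 (write(3)): arr=[13 2 3] head=2 tail=0 count=1
After op 6 (write(18)): arr=[18 2 3] head=2 tail=1 count=2
After op 7 (read()): arr=[18 2 3] head=0 tail=1 count=1
After op 8 (write(1)): arr=[18 1 3] head=0 tail=2 count=2
After op 9 (write(5)): arr=[18 1 5] head=0 tail=0 count=3
After op 10 (write(6)): arr=[6 1 5] head=1 tail=1 count=3

Answer: 6 1 5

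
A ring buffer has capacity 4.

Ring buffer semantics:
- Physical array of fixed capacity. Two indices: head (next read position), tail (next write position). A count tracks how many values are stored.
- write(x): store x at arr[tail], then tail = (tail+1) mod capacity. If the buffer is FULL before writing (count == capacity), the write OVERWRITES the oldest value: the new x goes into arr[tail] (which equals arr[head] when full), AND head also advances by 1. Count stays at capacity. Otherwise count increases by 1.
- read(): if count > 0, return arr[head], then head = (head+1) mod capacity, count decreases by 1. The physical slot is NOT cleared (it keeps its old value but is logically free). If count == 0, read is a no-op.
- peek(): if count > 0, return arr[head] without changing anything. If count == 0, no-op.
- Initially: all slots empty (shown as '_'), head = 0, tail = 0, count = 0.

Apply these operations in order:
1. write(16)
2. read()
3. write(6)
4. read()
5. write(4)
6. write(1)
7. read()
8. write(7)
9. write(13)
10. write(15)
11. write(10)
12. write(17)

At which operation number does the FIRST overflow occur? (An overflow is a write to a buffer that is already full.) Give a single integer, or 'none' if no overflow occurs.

Answer: 11

Derivation:
After op 1 (write(16)): arr=[16 _ _ _] head=0 tail=1 count=1
After op 2 (read()): arr=[16 _ _ _] head=1 tail=1 count=0
After op 3 (write(6)): arr=[16 6 _ _] head=1 tail=2 count=1
After op 4 (read()): arr=[16 6 _ _] head=2 tail=2 count=0
After op 5 (write(4)): arr=[16 6 4 _] head=2 tail=3 count=1
After op 6 (write(1)): arr=[16 6 4 1] head=2 tail=0 count=2
After op 7 (read()): arr=[16 6 4 1] head=3 tail=0 count=1
After op 8 (write(7)): arr=[7 6 4 1] head=3 tail=1 count=2
After op 9 (write(13)): arr=[7 13 4 1] head=3 tail=2 count=3
After op 10 (write(15)): arr=[7 13 15 1] head=3 tail=3 count=4
After op 11 (write(10)): arr=[7 13 15 10] head=0 tail=0 count=4
After op 12 (write(17)): arr=[17 13 15 10] head=1 tail=1 count=4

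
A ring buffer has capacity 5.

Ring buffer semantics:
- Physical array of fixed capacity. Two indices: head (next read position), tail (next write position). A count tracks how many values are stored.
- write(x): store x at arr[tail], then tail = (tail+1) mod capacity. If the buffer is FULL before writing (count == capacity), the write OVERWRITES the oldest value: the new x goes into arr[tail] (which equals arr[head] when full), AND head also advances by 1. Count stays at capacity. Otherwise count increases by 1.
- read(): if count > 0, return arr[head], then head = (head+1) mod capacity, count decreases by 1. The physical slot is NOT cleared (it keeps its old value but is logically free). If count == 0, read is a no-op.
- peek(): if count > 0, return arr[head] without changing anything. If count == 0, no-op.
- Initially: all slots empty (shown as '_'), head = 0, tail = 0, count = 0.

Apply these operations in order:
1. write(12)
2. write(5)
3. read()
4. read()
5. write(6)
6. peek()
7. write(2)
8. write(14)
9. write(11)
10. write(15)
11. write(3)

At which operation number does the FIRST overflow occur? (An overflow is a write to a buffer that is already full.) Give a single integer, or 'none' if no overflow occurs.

After op 1 (write(12)): arr=[12 _ _ _ _] head=0 tail=1 count=1
After op 2 (write(5)): arr=[12 5 _ _ _] head=0 tail=2 count=2
After op 3 (read()): arr=[12 5 _ _ _] head=1 tail=2 count=1
After op 4 (read()): arr=[12 5 _ _ _] head=2 tail=2 count=0
After op 5 (write(6)): arr=[12 5 6 _ _] head=2 tail=3 count=1
After op 6 (peek()): arr=[12 5 6 _ _] head=2 tail=3 count=1
After op 7 (write(2)): arr=[12 5 6 2 _] head=2 tail=4 count=2
After op 8 (write(14)): arr=[12 5 6 2 14] head=2 tail=0 count=3
After op 9 (write(11)): arr=[11 5 6 2 14] head=2 tail=1 count=4
After op 10 (write(15)): arr=[11 15 6 2 14] head=2 tail=2 count=5
After op 11 (write(3)): arr=[11 15 3 2 14] head=3 tail=3 count=5

Answer: 11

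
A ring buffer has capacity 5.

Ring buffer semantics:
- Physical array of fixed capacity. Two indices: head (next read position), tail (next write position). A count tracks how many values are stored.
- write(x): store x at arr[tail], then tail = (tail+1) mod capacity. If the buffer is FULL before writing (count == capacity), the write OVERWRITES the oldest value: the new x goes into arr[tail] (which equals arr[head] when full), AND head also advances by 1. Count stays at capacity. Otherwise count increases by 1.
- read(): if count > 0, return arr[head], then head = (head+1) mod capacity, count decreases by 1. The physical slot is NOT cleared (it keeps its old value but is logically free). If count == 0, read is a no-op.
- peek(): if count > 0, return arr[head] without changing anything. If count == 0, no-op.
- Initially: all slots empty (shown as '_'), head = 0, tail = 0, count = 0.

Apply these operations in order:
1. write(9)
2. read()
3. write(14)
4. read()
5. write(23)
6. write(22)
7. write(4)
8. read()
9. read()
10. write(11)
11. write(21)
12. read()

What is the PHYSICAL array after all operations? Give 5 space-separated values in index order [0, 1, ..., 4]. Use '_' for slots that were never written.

After op 1 (write(9)): arr=[9 _ _ _ _] head=0 tail=1 count=1
After op 2 (read()): arr=[9 _ _ _ _] head=1 tail=1 count=0
After op 3 (write(14)): arr=[9 14 _ _ _] head=1 tail=2 count=1
After op 4 (read()): arr=[9 14 _ _ _] head=2 tail=2 count=0
After op 5 (write(23)): arr=[9 14 23 _ _] head=2 tail=3 count=1
After op 6 (write(22)): arr=[9 14 23 22 _] head=2 tail=4 count=2
After op 7 (write(4)): arr=[9 14 23 22 4] head=2 tail=0 count=3
After op 8 (read()): arr=[9 14 23 22 4] head=3 tail=0 count=2
After op 9 (read()): arr=[9 14 23 22 4] head=4 tail=0 count=1
After op 10 (write(11)): arr=[11 14 23 22 4] head=4 tail=1 count=2
After op 11 (write(21)): arr=[11 21 23 22 4] head=4 tail=2 count=3
After op 12 (read()): arr=[11 21 23 22 4] head=0 tail=2 count=2

Answer: 11 21 23 22 4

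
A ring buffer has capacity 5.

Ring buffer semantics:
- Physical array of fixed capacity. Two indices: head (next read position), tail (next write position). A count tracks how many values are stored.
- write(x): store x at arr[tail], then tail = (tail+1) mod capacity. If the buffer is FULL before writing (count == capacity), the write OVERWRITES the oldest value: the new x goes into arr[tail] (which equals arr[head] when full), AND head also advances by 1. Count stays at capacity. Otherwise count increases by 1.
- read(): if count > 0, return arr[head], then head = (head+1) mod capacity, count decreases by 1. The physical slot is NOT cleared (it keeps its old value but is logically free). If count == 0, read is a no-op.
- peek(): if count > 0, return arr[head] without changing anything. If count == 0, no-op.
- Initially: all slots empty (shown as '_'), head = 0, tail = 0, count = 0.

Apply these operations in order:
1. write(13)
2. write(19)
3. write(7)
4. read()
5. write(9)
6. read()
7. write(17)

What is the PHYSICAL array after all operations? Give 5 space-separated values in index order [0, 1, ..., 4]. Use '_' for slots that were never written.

Answer: 13 19 7 9 17

Derivation:
After op 1 (write(13)): arr=[13 _ _ _ _] head=0 tail=1 count=1
After op 2 (write(19)): arr=[13 19 _ _ _] head=0 tail=2 count=2
After op 3 (write(7)): arr=[13 19 7 _ _] head=0 tail=3 count=3
After op 4 (read()): arr=[13 19 7 _ _] head=1 tail=3 count=2
After op 5 (write(9)): arr=[13 19 7 9 _] head=1 tail=4 count=3
After op 6 (read()): arr=[13 19 7 9 _] head=2 tail=4 count=2
After op 7 (write(17)): arr=[13 19 7 9 17] head=2 tail=0 count=3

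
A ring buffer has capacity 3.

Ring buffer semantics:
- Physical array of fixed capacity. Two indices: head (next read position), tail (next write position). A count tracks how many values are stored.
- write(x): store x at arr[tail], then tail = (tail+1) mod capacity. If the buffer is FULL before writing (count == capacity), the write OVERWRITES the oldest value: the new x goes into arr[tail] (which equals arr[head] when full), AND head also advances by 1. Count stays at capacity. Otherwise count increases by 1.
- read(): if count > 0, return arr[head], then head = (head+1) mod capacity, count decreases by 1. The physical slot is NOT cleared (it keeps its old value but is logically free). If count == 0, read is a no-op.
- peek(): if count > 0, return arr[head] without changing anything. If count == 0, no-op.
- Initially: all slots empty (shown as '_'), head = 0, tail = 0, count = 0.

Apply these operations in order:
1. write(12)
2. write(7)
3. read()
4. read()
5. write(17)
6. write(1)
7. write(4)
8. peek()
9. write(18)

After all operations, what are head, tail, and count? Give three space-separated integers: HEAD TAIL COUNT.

Answer: 0 0 3

Derivation:
After op 1 (write(12)): arr=[12 _ _] head=0 tail=1 count=1
After op 2 (write(7)): arr=[12 7 _] head=0 tail=2 count=2
After op 3 (read()): arr=[12 7 _] head=1 tail=2 count=1
After op 4 (read()): arr=[12 7 _] head=2 tail=2 count=0
After op 5 (write(17)): arr=[12 7 17] head=2 tail=0 count=1
After op 6 (write(1)): arr=[1 7 17] head=2 tail=1 count=2
After op 7 (write(4)): arr=[1 4 17] head=2 tail=2 count=3
After op 8 (peek()): arr=[1 4 17] head=2 tail=2 count=3
After op 9 (write(18)): arr=[1 4 18] head=0 tail=0 count=3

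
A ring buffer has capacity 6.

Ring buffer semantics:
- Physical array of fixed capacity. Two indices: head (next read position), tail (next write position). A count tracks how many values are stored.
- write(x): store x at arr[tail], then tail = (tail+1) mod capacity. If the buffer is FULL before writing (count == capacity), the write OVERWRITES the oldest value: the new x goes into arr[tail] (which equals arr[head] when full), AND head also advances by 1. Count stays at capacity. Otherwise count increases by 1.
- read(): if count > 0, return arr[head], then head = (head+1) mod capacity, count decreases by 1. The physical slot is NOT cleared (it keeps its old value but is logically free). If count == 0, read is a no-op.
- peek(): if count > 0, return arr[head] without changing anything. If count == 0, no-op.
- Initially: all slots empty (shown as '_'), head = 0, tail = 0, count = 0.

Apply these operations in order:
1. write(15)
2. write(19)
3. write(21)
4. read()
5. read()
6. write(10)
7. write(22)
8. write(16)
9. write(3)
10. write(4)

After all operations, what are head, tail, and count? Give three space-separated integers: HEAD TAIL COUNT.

Answer: 2 2 6

Derivation:
After op 1 (write(15)): arr=[15 _ _ _ _ _] head=0 tail=1 count=1
After op 2 (write(19)): arr=[15 19 _ _ _ _] head=0 tail=2 count=2
After op 3 (write(21)): arr=[15 19 21 _ _ _] head=0 tail=3 count=3
After op 4 (read()): arr=[15 19 21 _ _ _] head=1 tail=3 count=2
After op 5 (read()): arr=[15 19 21 _ _ _] head=2 tail=3 count=1
After op 6 (write(10)): arr=[15 19 21 10 _ _] head=2 tail=4 count=2
After op 7 (write(22)): arr=[15 19 21 10 22 _] head=2 tail=5 count=3
After op 8 (write(16)): arr=[15 19 21 10 22 16] head=2 tail=0 count=4
After op 9 (write(3)): arr=[3 19 21 10 22 16] head=2 tail=1 count=5
After op 10 (write(4)): arr=[3 4 21 10 22 16] head=2 tail=2 count=6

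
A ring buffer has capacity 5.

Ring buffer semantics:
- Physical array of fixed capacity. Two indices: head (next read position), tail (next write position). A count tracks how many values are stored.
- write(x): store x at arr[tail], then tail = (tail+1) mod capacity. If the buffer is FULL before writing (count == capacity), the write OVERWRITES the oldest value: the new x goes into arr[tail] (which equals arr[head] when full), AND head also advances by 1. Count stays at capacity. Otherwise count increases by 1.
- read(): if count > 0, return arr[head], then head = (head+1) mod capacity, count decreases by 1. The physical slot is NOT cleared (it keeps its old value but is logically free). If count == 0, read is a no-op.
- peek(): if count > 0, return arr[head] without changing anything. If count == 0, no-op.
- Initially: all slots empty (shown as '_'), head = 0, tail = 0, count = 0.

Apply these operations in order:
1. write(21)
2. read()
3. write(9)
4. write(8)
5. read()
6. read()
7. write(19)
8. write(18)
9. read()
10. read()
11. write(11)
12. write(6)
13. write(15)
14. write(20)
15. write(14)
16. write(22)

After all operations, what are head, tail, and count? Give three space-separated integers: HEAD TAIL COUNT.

After op 1 (write(21)): arr=[21 _ _ _ _] head=0 tail=1 count=1
After op 2 (read()): arr=[21 _ _ _ _] head=1 tail=1 count=0
After op 3 (write(9)): arr=[21 9 _ _ _] head=1 tail=2 count=1
After op 4 (write(8)): arr=[21 9 8 _ _] head=1 tail=3 count=2
After op 5 (read()): arr=[21 9 8 _ _] head=2 tail=3 count=1
After op 6 (read()): arr=[21 9 8 _ _] head=3 tail=3 count=0
After op 7 (write(19)): arr=[21 9 8 19 _] head=3 tail=4 count=1
After op 8 (write(18)): arr=[21 9 8 19 18] head=3 tail=0 count=2
After op 9 (read()): arr=[21 9 8 19 18] head=4 tail=0 count=1
After op 10 (read()): arr=[21 9 8 19 18] head=0 tail=0 count=0
After op 11 (write(11)): arr=[11 9 8 19 18] head=0 tail=1 count=1
After op 12 (write(6)): arr=[11 6 8 19 18] head=0 tail=2 count=2
After op 13 (write(15)): arr=[11 6 15 19 18] head=0 tail=3 count=3
After op 14 (write(20)): arr=[11 6 15 20 18] head=0 tail=4 count=4
After op 15 (write(14)): arr=[11 6 15 20 14] head=0 tail=0 count=5
After op 16 (write(22)): arr=[22 6 15 20 14] head=1 tail=1 count=5

Answer: 1 1 5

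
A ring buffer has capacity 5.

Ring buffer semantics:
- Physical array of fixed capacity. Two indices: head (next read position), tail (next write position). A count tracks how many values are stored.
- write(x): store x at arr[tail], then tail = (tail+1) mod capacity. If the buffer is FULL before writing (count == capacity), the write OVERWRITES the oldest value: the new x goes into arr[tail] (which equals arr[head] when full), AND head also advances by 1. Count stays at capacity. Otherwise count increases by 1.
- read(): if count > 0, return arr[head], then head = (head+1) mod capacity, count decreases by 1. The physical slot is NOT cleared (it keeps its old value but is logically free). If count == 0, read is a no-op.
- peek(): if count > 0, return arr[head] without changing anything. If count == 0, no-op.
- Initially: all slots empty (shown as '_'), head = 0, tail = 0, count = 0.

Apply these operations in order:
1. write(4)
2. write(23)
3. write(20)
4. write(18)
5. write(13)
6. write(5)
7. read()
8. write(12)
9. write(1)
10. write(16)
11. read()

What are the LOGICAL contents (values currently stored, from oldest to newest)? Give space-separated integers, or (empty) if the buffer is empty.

After op 1 (write(4)): arr=[4 _ _ _ _] head=0 tail=1 count=1
After op 2 (write(23)): arr=[4 23 _ _ _] head=0 tail=2 count=2
After op 3 (write(20)): arr=[4 23 20 _ _] head=0 tail=3 count=3
After op 4 (write(18)): arr=[4 23 20 18 _] head=0 tail=4 count=4
After op 5 (write(13)): arr=[4 23 20 18 13] head=0 tail=0 count=5
After op 6 (write(5)): arr=[5 23 20 18 13] head=1 tail=1 count=5
After op 7 (read()): arr=[5 23 20 18 13] head=2 tail=1 count=4
After op 8 (write(12)): arr=[5 12 20 18 13] head=2 tail=2 count=5
After op 9 (write(1)): arr=[5 12 1 18 13] head=3 tail=3 count=5
After op 10 (write(16)): arr=[5 12 1 16 13] head=4 tail=4 count=5
After op 11 (read()): arr=[5 12 1 16 13] head=0 tail=4 count=4

Answer: 5 12 1 16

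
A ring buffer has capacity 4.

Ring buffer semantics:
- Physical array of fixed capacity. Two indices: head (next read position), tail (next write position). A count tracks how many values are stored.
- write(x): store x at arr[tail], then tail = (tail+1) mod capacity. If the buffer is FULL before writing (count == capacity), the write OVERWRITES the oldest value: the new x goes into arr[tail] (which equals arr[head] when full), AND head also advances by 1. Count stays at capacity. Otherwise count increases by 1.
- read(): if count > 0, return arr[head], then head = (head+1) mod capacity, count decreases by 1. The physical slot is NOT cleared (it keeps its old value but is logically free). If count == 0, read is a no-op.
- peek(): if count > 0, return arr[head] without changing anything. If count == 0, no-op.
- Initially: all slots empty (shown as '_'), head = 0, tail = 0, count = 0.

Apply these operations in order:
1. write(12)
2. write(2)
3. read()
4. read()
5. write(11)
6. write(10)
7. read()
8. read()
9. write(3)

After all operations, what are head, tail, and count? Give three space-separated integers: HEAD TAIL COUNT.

After op 1 (write(12)): arr=[12 _ _ _] head=0 tail=1 count=1
After op 2 (write(2)): arr=[12 2 _ _] head=0 tail=2 count=2
After op 3 (read()): arr=[12 2 _ _] head=1 tail=2 count=1
After op 4 (read()): arr=[12 2 _ _] head=2 tail=2 count=0
After op 5 (write(11)): arr=[12 2 11 _] head=2 tail=3 count=1
After op 6 (write(10)): arr=[12 2 11 10] head=2 tail=0 count=2
After op 7 (read()): arr=[12 2 11 10] head=3 tail=0 count=1
After op 8 (read()): arr=[12 2 11 10] head=0 tail=0 count=0
After op 9 (write(3)): arr=[3 2 11 10] head=0 tail=1 count=1

Answer: 0 1 1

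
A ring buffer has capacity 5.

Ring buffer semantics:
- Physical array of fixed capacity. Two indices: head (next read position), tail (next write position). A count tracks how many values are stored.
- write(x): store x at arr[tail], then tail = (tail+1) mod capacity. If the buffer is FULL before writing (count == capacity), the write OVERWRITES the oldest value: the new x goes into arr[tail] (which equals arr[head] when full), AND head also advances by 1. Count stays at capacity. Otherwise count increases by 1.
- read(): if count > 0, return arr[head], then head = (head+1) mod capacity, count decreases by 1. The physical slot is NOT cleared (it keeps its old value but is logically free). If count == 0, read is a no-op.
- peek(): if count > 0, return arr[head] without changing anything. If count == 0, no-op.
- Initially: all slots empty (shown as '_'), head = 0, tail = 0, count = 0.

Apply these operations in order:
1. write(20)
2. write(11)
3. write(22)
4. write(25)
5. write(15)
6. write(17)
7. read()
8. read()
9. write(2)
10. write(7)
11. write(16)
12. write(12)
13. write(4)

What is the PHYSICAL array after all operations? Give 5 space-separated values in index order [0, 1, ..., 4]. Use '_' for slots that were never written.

Answer: 4 2 7 16 12

Derivation:
After op 1 (write(20)): arr=[20 _ _ _ _] head=0 tail=1 count=1
After op 2 (write(11)): arr=[20 11 _ _ _] head=0 tail=2 count=2
After op 3 (write(22)): arr=[20 11 22 _ _] head=0 tail=3 count=3
After op 4 (write(25)): arr=[20 11 22 25 _] head=0 tail=4 count=4
After op 5 (write(15)): arr=[20 11 22 25 15] head=0 tail=0 count=5
After op 6 (write(17)): arr=[17 11 22 25 15] head=1 tail=1 count=5
After op 7 (read()): arr=[17 11 22 25 15] head=2 tail=1 count=4
After op 8 (read()): arr=[17 11 22 25 15] head=3 tail=1 count=3
After op 9 (write(2)): arr=[17 2 22 25 15] head=3 tail=2 count=4
After op 10 (write(7)): arr=[17 2 7 25 15] head=3 tail=3 count=5
After op 11 (write(16)): arr=[17 2 7 16 15] head=4 tail=4 count=5
After op 12 (write(12)): arr=[17 2 7 16 12] head=0 tail=0 count=5
After op 13 (write(4)): arr=[4 2 7 16 12] head=1 tail=1 count=5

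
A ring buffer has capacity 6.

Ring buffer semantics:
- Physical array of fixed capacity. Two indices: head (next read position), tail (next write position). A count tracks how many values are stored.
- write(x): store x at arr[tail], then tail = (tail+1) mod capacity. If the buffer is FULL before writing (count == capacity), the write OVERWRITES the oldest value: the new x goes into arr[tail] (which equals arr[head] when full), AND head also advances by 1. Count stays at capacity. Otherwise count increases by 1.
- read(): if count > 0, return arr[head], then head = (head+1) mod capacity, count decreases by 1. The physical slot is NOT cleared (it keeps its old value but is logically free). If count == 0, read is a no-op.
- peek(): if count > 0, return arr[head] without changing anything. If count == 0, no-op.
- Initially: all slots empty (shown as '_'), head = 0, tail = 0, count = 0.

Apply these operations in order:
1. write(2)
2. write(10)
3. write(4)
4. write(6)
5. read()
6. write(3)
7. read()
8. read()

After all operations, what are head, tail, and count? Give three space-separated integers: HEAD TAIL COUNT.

After op 1 (write(2)): arr=[2 _ _ _ _ _] head=0 tail=1 count=1
After op 2 (write(10)): arr=[2 10 _ _ _ _] head=0 tail=2 count=2
After op 3 (write(4)): arr=[2 10 4 _ _ _] head=0 tail=3 count=3
After op 4 (write(6)): arr=[2 10 4 6 _ _] head=0 tail=4 count=4
After op 5 (read()): arr=[2 10 4 6 _ _] head=1 tail=4 count=3
After op 6 (write(3)): arr=[2 10 4 6 3 _] head=1 tail=5 count=4
After op 7 (read()): arr=[2 10 4 6 3 _] head=2 tail=5 count=3
After op 8 (read()): arr=[2 10 4 6 3 _] head=3 tail=5 count=2

Answer: 3 5 2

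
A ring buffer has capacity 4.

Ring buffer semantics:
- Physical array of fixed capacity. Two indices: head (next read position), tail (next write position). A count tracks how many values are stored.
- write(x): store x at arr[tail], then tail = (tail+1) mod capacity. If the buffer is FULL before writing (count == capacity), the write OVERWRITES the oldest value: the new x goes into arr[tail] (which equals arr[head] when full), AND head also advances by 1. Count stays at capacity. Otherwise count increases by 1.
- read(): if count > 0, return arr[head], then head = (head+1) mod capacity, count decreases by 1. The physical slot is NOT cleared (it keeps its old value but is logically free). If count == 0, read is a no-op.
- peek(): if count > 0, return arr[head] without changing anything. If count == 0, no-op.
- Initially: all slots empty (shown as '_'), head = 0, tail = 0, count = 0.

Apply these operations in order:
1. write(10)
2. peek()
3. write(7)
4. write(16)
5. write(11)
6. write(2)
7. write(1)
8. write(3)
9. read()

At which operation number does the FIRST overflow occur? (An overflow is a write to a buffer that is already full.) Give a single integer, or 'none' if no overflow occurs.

Answer: 6

Derivation:
After op 1 (write(10)): arr=[10 _ _ _] head=0 tail=1 count=1
After op 2 (peek()): arr=[10 _ _ _] head=0 tail=1 count=1
After op 3 (write(7)): arr=[10 7 _ _] head=0 tail=2 count=2
After op 4 (write(16)): arr=[10 7 16 _] head=0 tail=3 count=3
After op 5 (write(11)): arr=[10 7 16 11] head=0 tail=0 count=4
After op 6 (write(2)): arr=[2 7 16 11] head=1 tail=1 count=4
After op 7 (write(1)): arr=[2 1 16 11] head=2 tail=2 count=4
After op 8 (write(3)): arr=[2 1 3 11] head=3 tail=3 count=4
After op 9 (read()): arr=[2 1 3 11] head=0 tail=3 count=3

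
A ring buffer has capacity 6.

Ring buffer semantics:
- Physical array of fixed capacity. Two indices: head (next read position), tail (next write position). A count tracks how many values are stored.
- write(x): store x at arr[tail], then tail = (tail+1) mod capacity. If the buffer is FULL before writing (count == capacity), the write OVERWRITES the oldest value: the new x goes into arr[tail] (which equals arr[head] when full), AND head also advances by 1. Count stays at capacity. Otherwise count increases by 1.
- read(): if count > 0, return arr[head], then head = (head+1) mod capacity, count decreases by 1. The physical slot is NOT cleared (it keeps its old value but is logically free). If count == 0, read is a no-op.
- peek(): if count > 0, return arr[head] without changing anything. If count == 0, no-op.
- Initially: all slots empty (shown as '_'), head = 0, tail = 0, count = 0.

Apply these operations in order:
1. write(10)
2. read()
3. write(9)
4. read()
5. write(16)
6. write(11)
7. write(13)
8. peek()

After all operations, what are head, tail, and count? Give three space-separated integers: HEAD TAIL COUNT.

Answer: 2 5 3

Derivation:
After op 1 (write(10)): arr=[10 _ _ _ _ _] head=0 tail=1 count=1
After op 2 (read()): arr=[10 _ _ _ _ _] head=1 tail=1 count=0
After op 3 (write(9)): arr=[10 9 _ _ _ _] head=1 tail=2 count=1
After op 4 (read()): arr=[10 9 _ _ _ _] head=2 tail=2 count=0
After op 5 (write(16)): arr=[10 9 16 _ _ _] head=2 tail=3 count=1
After op 6 (write(11)): arr=[10 9 16 11 _ _] head=2 tail=4 count=2
After op 7 (write(13)): arr=[10 9 16 11 13 _] head=2 tail=5 count=3
After op 8 (peek()): arr=[10 9 16 11 13 _] head=2 tail=5 count=3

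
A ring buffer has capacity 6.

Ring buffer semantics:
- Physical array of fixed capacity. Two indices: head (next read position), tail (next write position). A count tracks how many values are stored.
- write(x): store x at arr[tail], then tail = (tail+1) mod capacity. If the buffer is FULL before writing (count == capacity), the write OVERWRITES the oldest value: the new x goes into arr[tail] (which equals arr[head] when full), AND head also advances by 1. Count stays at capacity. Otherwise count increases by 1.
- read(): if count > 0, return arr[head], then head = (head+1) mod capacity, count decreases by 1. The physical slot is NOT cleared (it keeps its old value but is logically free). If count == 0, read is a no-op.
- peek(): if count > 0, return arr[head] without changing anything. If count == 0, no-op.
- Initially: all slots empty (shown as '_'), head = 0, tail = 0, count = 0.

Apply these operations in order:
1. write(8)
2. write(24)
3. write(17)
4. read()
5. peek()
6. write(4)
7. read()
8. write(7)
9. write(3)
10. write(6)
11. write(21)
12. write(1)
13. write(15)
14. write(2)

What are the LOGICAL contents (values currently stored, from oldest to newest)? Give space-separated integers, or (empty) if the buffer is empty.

After op 1 (write(8)): arr=[8 _ _ _ _ _] head=0 tail=1 count=1
After op 2 (write(24)): arr=[8 24 _ _ _ _] head=0 tail=2 count=2
After op 3 (write(17)): arr=[8 24 17 _ _ _] head=0 tail=3 count=3
After op 4 (read()): arr=[8 24 17 _ _ _] head=1 tail=3 count=2
After op 5 (peek()): arr=[8 24 17 _ _ _] head=1 tail=3 count=2
After op 6 (write(4)): arr=[8 24 17 4 _ _] head=1 tail=4 count=3
After op 7 (read()): arr=[8 24 17 4 _ _] head=2 tail=4 count=2
After op 8 (write(7)): arr=[8 24 17 4 7 _] head=2 tail=5 count=3
After op 9 (write(3)): arr=[8 24 17 4 7 3] head=2 tail=0 count=4
After op 10 (write(6)): arr=[6 24 17 4 7 3] head=2 tail=1 count=5
After op 11 (write(21)): arr=[6 21 17 4 7 3] head=2 tail=2 count=6
After op 12 (write(1)): arr=[6 21 1 4 7 3] head=3 tail=3 count=6
After op 13 (write(15)): arr=[6 21 1 15 7 3] head=4 tail=4 count=6
After op 14 (write(2)): arr=[6 21 1 15 2 3] head=5 tail=5 count=6

Answer: 3 6 21 1 15 2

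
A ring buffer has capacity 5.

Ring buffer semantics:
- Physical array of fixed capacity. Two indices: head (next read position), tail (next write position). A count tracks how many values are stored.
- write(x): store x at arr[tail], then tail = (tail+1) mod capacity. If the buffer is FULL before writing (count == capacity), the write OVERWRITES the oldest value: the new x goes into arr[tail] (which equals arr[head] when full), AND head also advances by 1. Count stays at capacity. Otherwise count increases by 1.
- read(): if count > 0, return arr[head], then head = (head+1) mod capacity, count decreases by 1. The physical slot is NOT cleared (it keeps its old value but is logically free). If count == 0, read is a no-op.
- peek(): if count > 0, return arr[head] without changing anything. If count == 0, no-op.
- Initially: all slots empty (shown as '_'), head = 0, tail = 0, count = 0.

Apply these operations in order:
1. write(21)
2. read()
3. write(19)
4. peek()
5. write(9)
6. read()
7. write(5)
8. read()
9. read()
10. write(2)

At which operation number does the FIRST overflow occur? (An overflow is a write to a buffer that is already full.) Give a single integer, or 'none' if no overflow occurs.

After op 1 (write(21)): arr=[21 _ _ _ _] head=0 tail=1 count=1
After op 2 (read()): arr=[21 _ _ _ _] head=1 tail=1 count=0
After op 3 (write(19)): arr=[21 19 _ _ _] head=1 tail=2 count=1
After op 4 (peek()): arr=[21 19 _ _ _] head=1 tail=2 count=1
After op 5 (write(9)): arr=[21 19 9 _ _] head=1 tail=3 count=2
After op 6 (read()): arr=[21 19 9 _ _] head=2 tail=3 count=1
After op 7 (write(5)): arr=[21 19 9 5 _] head=2 tail=4 count=2
After op 8 (read()): arr=[21 19 9 5 _] head=3 tail=4 count=1
After op 9 (read()): arr=[21 19 9 5 _] head=4 tail=4 count=0
After op 10 (write(2)): arr=[21 19 9 5 2] head=4 tail=0 count=1

Answer: none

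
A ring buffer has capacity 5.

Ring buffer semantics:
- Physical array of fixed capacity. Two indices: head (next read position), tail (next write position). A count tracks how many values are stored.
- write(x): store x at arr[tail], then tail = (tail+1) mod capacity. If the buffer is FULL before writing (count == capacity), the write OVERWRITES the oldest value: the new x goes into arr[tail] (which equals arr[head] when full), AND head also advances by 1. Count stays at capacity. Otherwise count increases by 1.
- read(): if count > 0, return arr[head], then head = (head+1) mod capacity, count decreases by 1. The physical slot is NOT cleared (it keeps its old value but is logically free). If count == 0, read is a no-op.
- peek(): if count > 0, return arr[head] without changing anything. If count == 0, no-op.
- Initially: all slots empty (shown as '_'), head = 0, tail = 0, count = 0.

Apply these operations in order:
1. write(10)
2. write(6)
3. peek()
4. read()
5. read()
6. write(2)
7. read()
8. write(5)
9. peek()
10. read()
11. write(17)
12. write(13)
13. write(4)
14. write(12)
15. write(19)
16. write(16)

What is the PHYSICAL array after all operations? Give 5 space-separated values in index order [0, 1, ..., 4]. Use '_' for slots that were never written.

Answer: 13 4 12 19 16

Derivation:
After op 1 (write(10)): arr=[10 _ _ _ _] head=0 tail=1 count=1
After op 2 (write(6)): arr=[10 6 _ _ _] head=0 tail=2 count=2
After op 3 (peek()): arr=[10 6 _ _ _] head=0 tail=2 count=2
After op 4 (read()): arr=[10 6 _ _ _] head=1 tail=2 count=1
After op 5 (read()): arr=[10 6 _ _ _] head=2 tail=2 count=0
After op 6 (write(2)): arr=[10 6 2 _ _] head=2 tail=3 count=1
After op 7 (read()): arr=[10 6 2 _ _] head=3 tail=3 count=0
After op 8 (write(5)): arr=[10 6 2 5 _] head=3 tail=4 count=1
After op 9 (peek()): arr=[10 6 2 5 _] head=3 tail=4 count=1
After op 10 (read()): arr=[10 6 2 5 _] head=4 tail=4 count=0
After op 11 (write(17)): arr=[10 6 2 5 17] head=4 tail=0 count=1
After op 12 (write(13)): arr=[13 6 2 5 17] head=4 tail=1 count=2
After op 13 (write(4)): arr=[13 4 2 5 17] head=4 tail=2 count=3
After op 14 (write(12)): arr=[13 4 12 5 17] head=4 tail=3 count=4
After op 15 (write(19)): arr=[13 4 12 19 17] head=4 tail=4 count=5
After op 16 (write(16)): arr=[13 4 12 19 16] head=0 tail=0 count=5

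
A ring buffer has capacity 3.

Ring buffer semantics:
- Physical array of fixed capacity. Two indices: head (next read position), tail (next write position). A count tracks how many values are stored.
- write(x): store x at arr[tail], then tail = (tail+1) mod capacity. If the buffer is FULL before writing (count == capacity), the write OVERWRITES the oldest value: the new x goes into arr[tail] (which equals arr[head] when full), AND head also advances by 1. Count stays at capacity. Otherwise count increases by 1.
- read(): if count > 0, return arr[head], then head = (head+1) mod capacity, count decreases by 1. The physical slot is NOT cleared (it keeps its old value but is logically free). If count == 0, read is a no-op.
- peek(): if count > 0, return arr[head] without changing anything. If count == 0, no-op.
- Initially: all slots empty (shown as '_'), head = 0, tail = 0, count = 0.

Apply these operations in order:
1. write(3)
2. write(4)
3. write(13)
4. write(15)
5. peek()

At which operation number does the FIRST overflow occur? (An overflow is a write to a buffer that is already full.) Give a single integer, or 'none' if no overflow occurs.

Answer: 4

Derivation:
After op 1 (write(3)): arr=[3 _ _] head=0 tail=1 count=1
After op 2 (write(4)): arr=[3 4 _] head=0 tail=2 count=2
After op 3 (write(13)): arr=[3 4 13] head=0 tail=0 count=3
After op 4 (write(15)): arr=[15 4 13] head=1 tail=1 count=3
After op 5 (peek()): arr=[15 4 13] head=1 tail=1 count=3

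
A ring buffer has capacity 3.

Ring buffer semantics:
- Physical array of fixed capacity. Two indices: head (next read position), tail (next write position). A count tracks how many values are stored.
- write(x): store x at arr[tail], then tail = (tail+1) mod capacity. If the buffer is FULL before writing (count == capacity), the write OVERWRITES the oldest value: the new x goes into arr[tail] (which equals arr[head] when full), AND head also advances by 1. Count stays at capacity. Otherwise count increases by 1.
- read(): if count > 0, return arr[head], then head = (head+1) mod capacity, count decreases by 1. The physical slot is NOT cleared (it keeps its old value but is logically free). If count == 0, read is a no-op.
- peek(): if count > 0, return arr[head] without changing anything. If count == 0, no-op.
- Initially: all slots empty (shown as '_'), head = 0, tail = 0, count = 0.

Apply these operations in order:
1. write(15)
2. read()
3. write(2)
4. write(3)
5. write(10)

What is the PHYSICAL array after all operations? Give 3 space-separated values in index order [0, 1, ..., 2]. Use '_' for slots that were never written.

After op 1 (write(15)): arr=[15 _ _] head=0 tail=1 count=1
After op 2 (read()): arr=[15 _ _] head=1 tail=1 count=0
After op 3 (write(2)): arr=[15 2 _] head=1 tail=2 count=1
After op 4 (write(3)): arr=[15 2 3] head=1 tail=0 count=2
After op 5 (write(10)): arr=[10 2 3] head=1 tail=1 count=3

Answer: 10 2 3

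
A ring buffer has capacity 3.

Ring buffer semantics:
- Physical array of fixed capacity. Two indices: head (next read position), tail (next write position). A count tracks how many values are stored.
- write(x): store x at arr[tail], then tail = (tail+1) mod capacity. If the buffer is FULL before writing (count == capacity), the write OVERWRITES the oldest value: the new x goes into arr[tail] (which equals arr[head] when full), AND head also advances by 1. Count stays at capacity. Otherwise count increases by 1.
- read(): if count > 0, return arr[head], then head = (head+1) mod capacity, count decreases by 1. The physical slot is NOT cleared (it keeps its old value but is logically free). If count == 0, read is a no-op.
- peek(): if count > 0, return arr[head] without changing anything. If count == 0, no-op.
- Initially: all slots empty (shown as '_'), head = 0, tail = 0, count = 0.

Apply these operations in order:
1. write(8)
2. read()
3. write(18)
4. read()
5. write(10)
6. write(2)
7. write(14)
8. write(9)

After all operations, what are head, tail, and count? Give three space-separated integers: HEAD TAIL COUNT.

After op 1 (write(8)): arr=[8 _ _] head=0 tail=1 count=1
After op 2 (read()): arr=[8 _ _] head=1 tail=1 count=0
After op 3 (write(18)): arr=[8 18 _] head=1 tail=2 count=1
After op 4 (read()): arr=[8 18 _] head=2 tail=2 count=0
After op 5 (write(10)): arr=[8 18 10] head=2 tail=0 count=1
After op 6 (write(2)): arr=[2 18 10] head=2 tail=1 count=2
After op 7 (write(14)): arr=[2 14 10] head=2 tail=2 count=3
After op 8 (write(9)): arr=[2 14 9] head=0 tail=0 count=3

Answer: 0 0 3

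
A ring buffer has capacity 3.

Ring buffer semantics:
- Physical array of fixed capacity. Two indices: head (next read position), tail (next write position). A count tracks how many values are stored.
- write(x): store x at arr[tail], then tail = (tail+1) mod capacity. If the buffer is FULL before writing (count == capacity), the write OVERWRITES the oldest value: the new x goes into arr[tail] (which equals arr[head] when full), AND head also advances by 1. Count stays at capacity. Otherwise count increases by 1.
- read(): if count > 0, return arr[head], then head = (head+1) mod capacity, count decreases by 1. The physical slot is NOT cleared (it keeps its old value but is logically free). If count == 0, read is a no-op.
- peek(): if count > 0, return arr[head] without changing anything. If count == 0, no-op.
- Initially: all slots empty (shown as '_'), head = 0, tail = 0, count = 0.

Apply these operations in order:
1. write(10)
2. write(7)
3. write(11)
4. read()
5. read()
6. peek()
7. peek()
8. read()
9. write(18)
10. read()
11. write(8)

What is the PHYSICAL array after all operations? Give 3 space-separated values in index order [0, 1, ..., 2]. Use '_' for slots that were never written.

After op 1 (write(10)): arr=[10 _ _] head=0 tail=1 count=1
After op 2 (write(7)): arr=[10 7 _] head=0 tail=2 count=2
After op 3 (write(11)): arr=[10 7 11] head=0 tail=0 count=3
After op 4 (read()): arr=[10 7 11] head=1 tail=0 count=2
After op 5 (read()): arr=[10 7 11] head=2 tail=0 count=1
After op 6 (peek()): arr=[10 7 11] head=2 tail=0 count=1
After op 7 (peek()): arr=[10 7 11] head=2 tail=0 count=1
After op 8 (read()): arr=[10 7 11] head=0 tail=0 count=0
After op 9 (write(18)): arr=[18 7 11] head=0 tail=1 count=1
After op 10 (read()): arr=[18 7 11] head=1 tail=1 count=0
After op 11 (write(8)): arr=[18 8 11] head=1 tail=2 count=1

Answer: 18 8 11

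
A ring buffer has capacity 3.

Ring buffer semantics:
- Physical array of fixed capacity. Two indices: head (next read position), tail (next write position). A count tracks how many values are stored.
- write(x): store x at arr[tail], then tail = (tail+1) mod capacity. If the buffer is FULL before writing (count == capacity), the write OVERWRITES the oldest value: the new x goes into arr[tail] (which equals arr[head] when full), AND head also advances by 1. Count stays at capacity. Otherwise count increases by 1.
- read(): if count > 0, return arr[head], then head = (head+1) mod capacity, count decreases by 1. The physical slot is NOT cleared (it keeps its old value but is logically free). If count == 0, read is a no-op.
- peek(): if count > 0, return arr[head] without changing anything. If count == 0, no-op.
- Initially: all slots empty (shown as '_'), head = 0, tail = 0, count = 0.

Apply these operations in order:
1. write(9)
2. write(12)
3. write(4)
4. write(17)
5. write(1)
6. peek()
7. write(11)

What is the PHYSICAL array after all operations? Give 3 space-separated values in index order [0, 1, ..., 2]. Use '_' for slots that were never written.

After op 1 (write(9)): arr=[9 _ _] head=0 tail=1 count=1
After op 2 (write(12)): arr=[9 12 _] head=0 tail=2 count=2
After op 3 (write(4)): arr=[9 12 4] head=0 tail=0 count=3
After op 4 (write(17)): arr=[17 12 4] head=1 tail=1 count=3
After op 5 (write(1)): arr=[17 1 4] head=2 tail=2 count=3
After op 6 (peek()): arr=[17 1 4] head=2 tail=2 count=3
After op 7 (write(11)): arr=[17 1 11] head=0 tail=0 count=3

Answer: 17 1 11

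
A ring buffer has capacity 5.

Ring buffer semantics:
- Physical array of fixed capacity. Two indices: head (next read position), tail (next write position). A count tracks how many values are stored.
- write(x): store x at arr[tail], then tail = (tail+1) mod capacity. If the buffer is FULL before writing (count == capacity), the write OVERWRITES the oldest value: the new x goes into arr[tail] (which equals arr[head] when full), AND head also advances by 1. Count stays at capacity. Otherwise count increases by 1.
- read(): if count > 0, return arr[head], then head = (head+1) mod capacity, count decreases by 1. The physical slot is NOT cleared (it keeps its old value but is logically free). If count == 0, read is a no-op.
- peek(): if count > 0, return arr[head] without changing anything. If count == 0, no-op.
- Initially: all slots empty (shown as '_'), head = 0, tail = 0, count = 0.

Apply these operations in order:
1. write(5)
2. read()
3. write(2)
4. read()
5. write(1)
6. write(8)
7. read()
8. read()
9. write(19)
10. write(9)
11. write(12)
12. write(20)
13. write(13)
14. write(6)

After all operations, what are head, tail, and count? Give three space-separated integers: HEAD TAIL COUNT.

Answer: 0 0 5

Derivation:
After op 1 (write(5)): arr=[5 _ _ _ _] head=0 tail=1 count=1
After op 2 (read()): arr=[5 _ _ _ _] head=1 tail=1 count=0
After op 3 (write(2)): arr=[5 2 _ _ _] head=1 tail=2 count=1
After op 4 (read()): arr=[5 2 _ _ _] head=2 tail=2 count=0
After op 5 (write(1)): arr=[5 2 1 _ _] head=2 tail=3 count=1
After op 6 (write(8)): arr=[5 2 1 8 _] head=2 tail=4 count=2
After op 7 (read()): arr=[5 2 1 8 _] head=3 tail=4 count=1
After op 8 (read()): arr=[5 2 1 8 _] head=4 tail=4 count=0
After op 9 (write(19)): arr=[5 2 1 8 19] head=4 tail=0 count=1
After op 10 (write(9)): arr=[9 2 1 8 19] head=4 tail=1 count=2
After op 11 (write(12)): arr=[9 12 1 8 19] head=4 tail=2 count=3
After op 12 (write(20)): arr=[9 12 20 8 19] head=4 tail=3 count=4
After op 13 (write(13)): arr=[9 12 20 13 19] head=4 tail=4 count=5
After op 14 (write(6)): arr=[9 12 20 13 6] head=0 tail=0 count=5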